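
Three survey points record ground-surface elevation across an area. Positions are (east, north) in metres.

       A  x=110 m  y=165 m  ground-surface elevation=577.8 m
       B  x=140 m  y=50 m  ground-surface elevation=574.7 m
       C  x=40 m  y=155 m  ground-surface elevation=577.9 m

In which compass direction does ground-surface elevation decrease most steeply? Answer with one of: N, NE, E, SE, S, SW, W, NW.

S

With z = a·x + b·y + c and A as origin, the differences give:
  30·a + (-115)·b = -3.1
  (-70)·a + (-10)·b = +0.1
Eliminate b (×(-10) and ×(-115), subtract): -8350·a = 42.50 → a = ∂z/∂x = -0.005090
Back-substitute: b = ∂z/∂y = +0.02563.
Steepest decrease is along −∇f = (+0.005090 E, -0.02563 N) → south.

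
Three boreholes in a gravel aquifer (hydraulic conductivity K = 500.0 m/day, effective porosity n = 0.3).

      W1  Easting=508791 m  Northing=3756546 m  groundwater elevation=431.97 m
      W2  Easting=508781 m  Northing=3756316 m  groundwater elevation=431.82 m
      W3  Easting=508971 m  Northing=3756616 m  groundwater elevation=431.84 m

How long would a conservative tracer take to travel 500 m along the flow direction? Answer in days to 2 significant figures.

With h = a·x + b·y + c and W1 as origin, the differences give:
  (-10)·a + (-230)·b = -0.15
  180·a + 70·b = -0.13
Eliminate b (×70 and ×(-230), subtract): 40700·a = -40.400 → a = ∂h/∂x = -0.0009926
Back-substitute: b = ∂h/∂y = +0.0006953.
|∇h| = √(-0.0009926² + 0.0006953²) = 0.001212
Seepage velocity v = K·i/n = 500.0 × 0.001212 / 0.3 = 2.02 m/day.
t = 500 / 2.02 = 247.5 days.

250 days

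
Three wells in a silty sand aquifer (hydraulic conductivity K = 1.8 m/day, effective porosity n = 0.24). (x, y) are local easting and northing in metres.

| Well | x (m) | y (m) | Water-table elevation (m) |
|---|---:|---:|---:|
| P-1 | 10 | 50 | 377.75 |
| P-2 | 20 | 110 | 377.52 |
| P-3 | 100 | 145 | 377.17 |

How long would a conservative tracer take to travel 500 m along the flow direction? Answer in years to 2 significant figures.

Differences from P-1: to P-2 (Δx, Δy, Δh) = (10, 60, -0.23); to P-3 = (90, 95, -0.58).
Determinant of the coordinate differences = 10·95 − 90·60 = -4450.
∂h/∂x = [(-0.23)·95 − (-0.58)·60] / -4450 = -0.002910
∂h/∂y = [10·(-0.58) − 90·(-0.23)] / -4450 = -0.003348
|∇h| = √(-0.002910² + -0.003348²) = 0.004436
Seepage velocity v = K·i/n = 1.8 × 0.004436 / 0.24 = 0.03327 m/day.
t = 500 / 0.03327 = 1.503e+04 days = 41.1 years.

41 years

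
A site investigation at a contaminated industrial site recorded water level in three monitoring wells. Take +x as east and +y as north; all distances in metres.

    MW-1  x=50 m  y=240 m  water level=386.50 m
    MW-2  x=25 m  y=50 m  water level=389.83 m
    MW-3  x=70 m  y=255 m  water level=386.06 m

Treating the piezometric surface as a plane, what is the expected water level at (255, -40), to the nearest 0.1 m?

Three-point gradient (reference MW-1): Δ to MW-2 = (-25, -190, +3.33), Δ to MW-3 = (20, 15, -0.44).
∂h/∂x = -0.009825, ∂h/∂y = -0.01623 (det = 3425).
h(255, -40) = 386.50 + (-0.009825)·(205) + (-0.01623)·(-280) = 386.50 -2.014 +4.545 = 389.031 m.

389.0 m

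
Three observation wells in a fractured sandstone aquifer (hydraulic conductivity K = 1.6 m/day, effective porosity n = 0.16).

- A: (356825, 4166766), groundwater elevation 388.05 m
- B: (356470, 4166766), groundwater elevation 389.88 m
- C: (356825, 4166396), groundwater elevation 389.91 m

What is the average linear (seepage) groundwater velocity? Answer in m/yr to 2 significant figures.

∂h/∂x = (389.88 − 388.05) / (356470 − 356825) = -0.005155
∂h/∂y = (389.91 − 388.05) / (4166396 − 4166766) = -0.005027
|∇h| = √(-0.005155² + -0.005027²) = 0.0072
Seepage velocity v = K·i/n = 1.6 × 0.0072 / 0.16 = 0.072 m/day = 26.3 m/yr.

26 m/yr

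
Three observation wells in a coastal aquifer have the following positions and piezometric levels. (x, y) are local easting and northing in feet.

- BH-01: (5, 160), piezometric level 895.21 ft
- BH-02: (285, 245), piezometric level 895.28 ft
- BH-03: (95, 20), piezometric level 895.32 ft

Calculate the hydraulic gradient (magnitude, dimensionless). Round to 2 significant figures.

0.00066

With h = a·x + b·y + c and BH-01 as origin, the differences give:
  280·a + 85·b = +0.07
  90·a + (-140)·b = +0.11
Eliminate b (×(-140) and ×85, subtract): -46850·a = -19.150 → a = ∂h/∂x = +0.0004088
Back-substitute: b = ∂h/∂y = -0.0005229.
|∇h| = √(0.0004088² + -0.0005229²) = 0.0006637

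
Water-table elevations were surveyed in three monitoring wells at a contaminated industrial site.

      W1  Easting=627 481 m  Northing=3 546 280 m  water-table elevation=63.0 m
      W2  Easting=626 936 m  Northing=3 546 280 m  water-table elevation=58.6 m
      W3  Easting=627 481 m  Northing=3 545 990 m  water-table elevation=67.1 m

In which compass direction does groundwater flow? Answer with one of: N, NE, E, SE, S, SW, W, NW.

∂h/∂x = (58.6 − 63.0) / (626936 − 627481) = +0.008073
∂h/∂y = (67.1 − 63.0) / (3545990 − 3546280) = -0.01414
Flow = −∇h = (-0.008073 east, +0.01414 north), which points northwest.

NW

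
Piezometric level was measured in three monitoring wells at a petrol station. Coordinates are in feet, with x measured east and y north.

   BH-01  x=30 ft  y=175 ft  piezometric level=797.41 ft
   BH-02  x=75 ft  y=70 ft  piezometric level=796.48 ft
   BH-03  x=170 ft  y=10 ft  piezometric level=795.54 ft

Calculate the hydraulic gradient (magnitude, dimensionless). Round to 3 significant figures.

0.00865

Taking BH-01 as reference: BH-02−BH-01 = (45, -105, -0.93); BH-03−BH-01 = (140, -165, -1.87).
Solve a·Δx + b·Δy = Δh: det = 45·(-165) − 140·(-105) = 7275.
∂h/∂x = [(-0.93)·(-165) − (-1.87)·(-105)] / 7275 = -0.005897
∂h/∂y = [45·(-1.87) − 140·(-0.93)] / 7275 = +0.006330
|∇h| = √(-0.005897² + 0.006330²) = 0.008651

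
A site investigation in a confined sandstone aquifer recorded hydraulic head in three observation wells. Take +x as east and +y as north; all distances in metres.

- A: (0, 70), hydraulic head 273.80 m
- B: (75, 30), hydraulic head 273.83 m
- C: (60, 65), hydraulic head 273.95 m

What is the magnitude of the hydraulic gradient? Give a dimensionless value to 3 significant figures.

With h = a·x + b·y + c and A as origin, the differences give:
  75·a + (-40)·b = +0.03
  60·a + (-5)·b = +0.15
Eliminate b (×(-5) and ×(-40), subtract): 2025·a = 5.850 → a = ∂h/∂x = +0.002889
Back-substitute: b = ∂h/∂y = +0.004667.
|∇h| = √(0.002889² + 0.004667²) = 0.005489

0.00549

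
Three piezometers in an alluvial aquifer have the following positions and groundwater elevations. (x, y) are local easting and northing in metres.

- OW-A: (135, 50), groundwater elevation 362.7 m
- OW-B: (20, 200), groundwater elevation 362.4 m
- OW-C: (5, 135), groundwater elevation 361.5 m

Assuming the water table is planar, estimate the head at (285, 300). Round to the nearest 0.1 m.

With h = a·x + b·y + c and OW-A as origin, the differences give:
  (-115)·a + 150·b = -0.3
  (-130)·a + 85·b = -1.2
Eliminate b (×85 and ×150, subtract): 9725·a = 154.50 → a = ∂h/∂x = +0.01589
Back-substitute: b = ∂h/∂y = +0.01018.
h(285, 300) = 362.7 + (+0.01589)·(150) + (+0.01018)·(250) = 362.7 +2.383 +2.545 = 367.628 m.

367.6 m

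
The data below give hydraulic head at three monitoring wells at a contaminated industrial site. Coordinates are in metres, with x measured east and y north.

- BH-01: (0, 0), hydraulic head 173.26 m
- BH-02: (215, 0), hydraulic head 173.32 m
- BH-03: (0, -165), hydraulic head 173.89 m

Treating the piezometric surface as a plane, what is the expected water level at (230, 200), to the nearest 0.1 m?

∂h/∂x = (173.32 − 173.26) / (215 − 0) = +0.0002791
∂h/∂y = (173.89 − 173.26) / (-165 − 0) = -0.003818
h(230, 200) = 173.26 + (+0.0002791)·(230) + (-0.003818)·(200) = 173.26 +0.064 -0.764 = 172.561 m.

172.6 m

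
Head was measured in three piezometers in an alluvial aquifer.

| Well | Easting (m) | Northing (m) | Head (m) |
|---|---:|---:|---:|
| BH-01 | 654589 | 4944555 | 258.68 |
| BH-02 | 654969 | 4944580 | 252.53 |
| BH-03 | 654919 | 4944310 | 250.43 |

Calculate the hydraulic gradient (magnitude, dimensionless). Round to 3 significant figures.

0.0201

Taking BH-01 as reference: BH-02−BH-01 = (380, 25, -6.15); BH-03−BH-01 = (330, -245, -8.25).
Determinant of the coordinate differences = 380·(-245) − 330·25 = -101350.
∂h/∂x = [(-6.15)·(-245) − (-8.25)·25] / -101350 = -0.01690
∂h/∂y = [380·(-8.25) − 330·(-6.15)] / -101350 = +0.01091
|∇h| = √(-0.01690² + 0.01091²) = 0.02012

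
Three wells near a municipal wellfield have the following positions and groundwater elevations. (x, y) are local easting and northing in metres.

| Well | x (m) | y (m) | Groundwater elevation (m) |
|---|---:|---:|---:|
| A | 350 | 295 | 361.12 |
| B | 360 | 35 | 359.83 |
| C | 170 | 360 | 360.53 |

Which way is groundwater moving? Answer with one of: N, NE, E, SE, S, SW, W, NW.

SW

Differences from A: to B (Δx, Δy, Δh) = (10, -260, -1.29); to C = (-180, 65, -0.59).
Solve a·Δx + b·Δy = Δh: det = 10·65 − (-180)·(-260) = -46150.
∂h/∂x = [(-1.29)·65 − (-0.59)·(-260)] / -46150 = +0.005141
∂h/∂y = [10·(-0.59) − (-180)·(-1.29)] / -46150 = +0.005159
Flow = −∇h = (-0.005141 east, -0.005159 north), which points southwest.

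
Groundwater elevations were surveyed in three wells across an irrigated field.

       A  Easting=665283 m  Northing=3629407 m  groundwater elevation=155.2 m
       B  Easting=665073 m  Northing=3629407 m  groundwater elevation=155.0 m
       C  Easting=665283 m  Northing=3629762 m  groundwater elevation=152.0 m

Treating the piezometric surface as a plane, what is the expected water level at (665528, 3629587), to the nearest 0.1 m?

153.8 m

∂h/∂x = (155.0 − 155.2) / (665073 − 665283) = +0.0009524
∂h/∂y = (152.0 − 155.2) / (3629762 − 3629407) = -0.009014
h(665528, 3629587) = 155.2 + (+0.0009524)·(245) + (-0.009014)·(180) = 155.2 +0.233 -1.623 = 153.811 m.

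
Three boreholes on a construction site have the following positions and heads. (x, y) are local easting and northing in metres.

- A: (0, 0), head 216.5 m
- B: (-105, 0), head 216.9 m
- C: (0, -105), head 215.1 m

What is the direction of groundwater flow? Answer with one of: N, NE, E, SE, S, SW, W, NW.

S

∂h/∂x = (216.9 − 216.5) / (-105 − 0) = -0.003810
∂h/∂y = (215.1 − 216.5) / (-105 − 0) = +0.01333
Flow = −∇h = (+0.003810 east, -0.01333 north), which points south.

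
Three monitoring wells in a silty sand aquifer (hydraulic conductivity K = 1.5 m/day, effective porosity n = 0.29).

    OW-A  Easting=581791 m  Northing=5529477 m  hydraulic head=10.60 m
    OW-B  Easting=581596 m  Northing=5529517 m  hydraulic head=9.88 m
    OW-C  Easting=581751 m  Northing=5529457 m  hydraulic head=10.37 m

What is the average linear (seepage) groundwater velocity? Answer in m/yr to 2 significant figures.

Three-point gradient (reference OW-A): Δ to OW-B = (-195, 40, -0.72), Δ to OW-C = (-40, -20, -0.23).
∂h/∂x = +0.004291, ∂h/∂y = +0.002918 (det = 5500).
|∇h| = √(0.004291² + 0.002918²) = 0.005189
Seepage velocity v = K·i/n = 1.5 × 0.005189 / 0.29 = 0.02684 m/day = 9.803 m/yr.

9.8 m/yr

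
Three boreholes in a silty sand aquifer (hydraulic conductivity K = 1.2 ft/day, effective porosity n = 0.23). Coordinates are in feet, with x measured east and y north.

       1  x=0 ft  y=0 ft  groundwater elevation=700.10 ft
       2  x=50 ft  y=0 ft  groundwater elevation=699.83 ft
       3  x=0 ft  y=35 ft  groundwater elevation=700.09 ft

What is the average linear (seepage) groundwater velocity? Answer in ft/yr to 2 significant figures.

∂h/∂x = (699.83 − 700.10) / (50 − 0) = -0.005400
∂h/∂y = (700.09 − 700.10) / (35 − 0) = -0.0002857
|∇h| = √(-0.005400² + -0.0002857²) = 0.005408
Seepage velocity v = K·i/n = 1.2 × 0.005408 / 0.23 = 0.02822 ft/day = 10.31 ft/yr.

10 ft/yr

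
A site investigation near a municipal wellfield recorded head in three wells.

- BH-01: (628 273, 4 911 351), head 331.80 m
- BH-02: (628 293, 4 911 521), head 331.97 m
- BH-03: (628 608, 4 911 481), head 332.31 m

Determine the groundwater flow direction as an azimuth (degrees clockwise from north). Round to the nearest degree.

234°

Taking BH-01 as reference: BH-02−BH-01 = (20, 170, +0.17); BH-03−BH-01 = (335, 130, +0.51).
Determinant of the coordinate differences = 20·130 − 335·170 = -54350.
∂h/∂x = [(+0.17)·130 − (+0.51)·170] / -54350 = +0.001189
∂h/∂y = [20·(+0.51) − 335·(+0.17)] / -54350 = +0.0008602
Flow direction (−∇h) has components (-0.001189 E, -0.0008602 N).
Azimuth = atan2(E, N) = atan2(-0.001189, -0.0008602) = 234.1° ≈ 234°.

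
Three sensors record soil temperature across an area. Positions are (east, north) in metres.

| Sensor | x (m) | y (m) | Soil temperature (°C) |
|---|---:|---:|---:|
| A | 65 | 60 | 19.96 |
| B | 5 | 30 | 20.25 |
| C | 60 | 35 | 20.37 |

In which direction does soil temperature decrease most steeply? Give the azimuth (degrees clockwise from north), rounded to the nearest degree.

Differences from A: to B (Δx, Δy, Δh) = (-60, -30, +0.29); to C = (-5, -25, +0.41).
Determinant of the coordinate differences = (-60)·(-25) − (-5)·(-30) = 1350.
∂T/∂x = [(+0.29)·(-25) − (+0.41)·(-30)] / 1350 = +0.003741
∂T/∂y = [(-60)·(+0.41) − (-5)·(+0.29)] / 1350 = -0.01715
Steepest decrease is along −∇f: components (-0.003741 E, +0.01715 N).
Azimuth = atan2(-0.003741, +0.01715) = 347.7° ≈ 348°.

348°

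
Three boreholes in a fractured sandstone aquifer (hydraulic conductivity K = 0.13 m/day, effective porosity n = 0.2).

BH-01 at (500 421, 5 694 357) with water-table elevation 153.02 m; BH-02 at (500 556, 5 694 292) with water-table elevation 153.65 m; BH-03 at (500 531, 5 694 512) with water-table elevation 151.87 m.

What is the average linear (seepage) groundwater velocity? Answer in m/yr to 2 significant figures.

Taking BH-01 as reference: BH-02−BH-01 = (135, -65, +0.63); BH-03−BH-01 = (110, 155, -1.15).
Determinant of the coordinate differences = 135·155 − 110·(-65) = 28075.
∂h/∂x = [(+0.63)·155 − (-1.15)·(-65)] / 28075 = +0.0008157
∂h/∂y = [135·(-1.15) − 110·(+0.63)] / 28075 = -0.007998
|∇h| = √(0.0008157² + -0.007998²) = 0.008039
Seepage velocity v = K·i/n = 0.13 × 0.008039 / 0.2 = 0.005225 m/day = 1.908 m/yr.

1.9 m/yr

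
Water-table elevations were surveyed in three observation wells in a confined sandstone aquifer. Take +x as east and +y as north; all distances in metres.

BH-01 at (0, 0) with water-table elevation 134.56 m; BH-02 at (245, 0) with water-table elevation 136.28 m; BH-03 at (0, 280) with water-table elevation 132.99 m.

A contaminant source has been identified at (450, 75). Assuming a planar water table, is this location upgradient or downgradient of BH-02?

upgradient

∂h/∂x = (136.28 − 134.56) / (245 − 0) = +0.007020
∂h/∂y = (132.99 − 134.56) / (280 − 0) = -0.005607
Head at (450, 75) = 134.56 + (+0.007020)·(450) + (-0.005607)·(75) = 137.30 m.
That is higher than the 136.28 m at BH-02, so the point is upgradient.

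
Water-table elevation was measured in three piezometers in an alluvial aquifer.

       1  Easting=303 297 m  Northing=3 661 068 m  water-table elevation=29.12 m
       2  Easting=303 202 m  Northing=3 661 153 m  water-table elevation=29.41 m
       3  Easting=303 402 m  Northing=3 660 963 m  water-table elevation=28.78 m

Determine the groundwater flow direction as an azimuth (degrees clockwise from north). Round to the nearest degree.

140°

Taking 1 as reference: 2−1 = (-95, 85, +0.29); 3−1 = (105, -105, -0.34).
Determinant of the coordinate differences = (-95)·(-105) − 105·85 = 1050.
∂h/∂x = [(+0.29)·(-105) − (-0.34)·85] / 1050 = -0.001476
∂h/∂y = [(-95)·(-0.34) − 105·(+0.29)] / 1050 = +0.001762
Flow direction (−∇h) has components (+0.001476 E, -0.001762 N).
Azimuth = atan2(E, N) = atan2(+0.001476, -0.001762) = 140.0° ≈ 140°.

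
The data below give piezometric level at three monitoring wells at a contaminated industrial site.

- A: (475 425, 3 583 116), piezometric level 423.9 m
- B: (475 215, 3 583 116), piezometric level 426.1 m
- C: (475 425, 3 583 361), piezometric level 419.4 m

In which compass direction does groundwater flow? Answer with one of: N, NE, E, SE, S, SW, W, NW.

∂h/∂x = (426.1 − 423.9) / (475215 − 475425) = -0.01048
∂h/∂y = (419.4 − 423.9) / (3583361 − 3583116) = -0.01837
Flow = −∇h = (+0.01048 east, +0.01837 north), which points northeast.

NE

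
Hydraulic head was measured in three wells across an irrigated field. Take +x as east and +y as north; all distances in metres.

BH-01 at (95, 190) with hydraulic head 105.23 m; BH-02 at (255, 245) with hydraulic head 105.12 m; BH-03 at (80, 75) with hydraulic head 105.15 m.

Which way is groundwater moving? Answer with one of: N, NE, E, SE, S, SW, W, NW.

SE

With h = a·x + b·y + c and BH-01 as origin, the differences give:
  160·a + 55·b = -0.11
  (-15)·a + (-115)·b = -0.08
Eliminate b (×(-115) and ×55, subtract): -17575·a = 17.050 → a = ∂h/∂x = -0.0009701
Back-substitute: b = ∂h/∂y = +0.0008222.
Flow = −∇h = (+0.0009701 east, -0.0008222 north), which points southeast.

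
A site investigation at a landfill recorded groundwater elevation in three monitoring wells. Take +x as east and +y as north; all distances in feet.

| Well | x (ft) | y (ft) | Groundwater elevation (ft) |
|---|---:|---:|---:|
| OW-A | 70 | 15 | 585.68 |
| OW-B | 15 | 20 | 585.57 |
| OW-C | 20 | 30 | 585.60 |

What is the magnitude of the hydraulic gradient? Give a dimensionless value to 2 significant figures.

0.0029

Taking OW-A as reference: OW-B−OW-A = (-55, 5, -0.11); OW-C−OW-A = (-50, 15, -0.08).
Solve a·Δx + b·Δy = Δh: det = (-55)·15 − (-50)·5 = -575.
∂h/∂x = [(-0.11)·15 − (-0.08)·5] / -575 = +0.002174
∂h/∂y = [(-55)·(-0.08) − (-50)·(-0.11)] / -575 = +0.001913
|∇h| = √(0.002174² + 0.001913²) = 0.002896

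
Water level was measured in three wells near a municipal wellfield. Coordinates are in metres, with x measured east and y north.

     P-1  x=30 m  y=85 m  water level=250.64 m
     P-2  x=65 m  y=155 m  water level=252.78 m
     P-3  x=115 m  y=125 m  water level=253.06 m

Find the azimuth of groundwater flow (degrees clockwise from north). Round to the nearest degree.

Three-point gradient (reference P-1): Δ to P-2 = (35, 70, +2.14), Δ to P-3 = (85, 40, +2.42).
∂h/∂x = +0.01842, ∂h/∂y = +0.02136 (det = -4550).
Flow direction (−∇h) has components (-0.01842 E, -0.02136 N).
Azimuth = atan2(E, N) = atan2(-0.01842, -0.02136) = 220.8° ≈ 221°.

221°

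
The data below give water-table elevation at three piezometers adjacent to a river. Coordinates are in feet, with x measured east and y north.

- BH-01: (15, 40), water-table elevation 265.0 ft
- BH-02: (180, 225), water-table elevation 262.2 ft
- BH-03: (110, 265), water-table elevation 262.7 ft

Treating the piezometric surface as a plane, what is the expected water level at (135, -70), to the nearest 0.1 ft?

Three-point gradient (reference BH-01): Δ to BH-02 = (165, 185, -2.8), Δ to BH-03 = (95, 225, -2.3).
∂h/∂x = -0.01046, ∂h/∂y = -0.005806 (det = 19550).
h(135, -70) = 265.0 + (-0.01046)·(120) + (-0.005806)·(-110) = 265.0 -1.255 +0.639 = 264.383 ft.

264.4 ft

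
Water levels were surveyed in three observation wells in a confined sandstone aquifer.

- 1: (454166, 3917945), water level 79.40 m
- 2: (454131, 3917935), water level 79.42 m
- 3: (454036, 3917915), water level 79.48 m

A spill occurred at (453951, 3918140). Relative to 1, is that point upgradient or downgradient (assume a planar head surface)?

Differences from 1: to 2 (Δx, Δy, Δh) = (-35, -10, +0.02); to 3 = (-130, -30, +0.08).
Determinant of the coordinate differences = (-35)·(-30) − (-130)·(-10) = -250.
∂h/∂x = [(+0.02)·(-30) − (+0.08)·(-10)] / -250 = -0.0008000
∂h/∂y = [(-35)·(+0.08) − (-130)·(+0.02)] / -250 = +0.0008000
Head at (453951, 3918140) = 79.40 + (-0.0008000)·(-215) + (+0.0008000)·(195) = 79.73 m.
That is higher than the 79.40 m at 1, so the point is upgradient.

upgradient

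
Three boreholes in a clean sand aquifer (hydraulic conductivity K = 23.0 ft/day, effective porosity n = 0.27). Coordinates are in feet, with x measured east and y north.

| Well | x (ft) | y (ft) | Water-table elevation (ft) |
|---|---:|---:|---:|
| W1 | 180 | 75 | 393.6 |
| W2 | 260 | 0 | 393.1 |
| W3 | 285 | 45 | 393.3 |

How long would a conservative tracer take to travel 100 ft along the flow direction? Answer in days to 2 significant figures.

Taking W1 as reference: W2−W1 = (80, -75, -0.5); W3−W1 = (105, -30, -0.3).
Determinant of the coordinate differences = 80·(-30) − 105·(-75) = 5475.
∂h/∂x = [(-0.5)·(-30) − (-0.3)·(-75)] / 5475 = -0.001370
∂h/∂y = [80·(-0.3) − 105·(-0.5)] / 5475 = +0.005205
|∇h| = √(-0.001370² + 0.005205²) = 0.005382
Seepage velocity v = K·i/n = 23.0 × 0.005382 / 0.27 = 0.4585 ft/day.
t = 100 / 0.4585 = 218.1 days.

220 days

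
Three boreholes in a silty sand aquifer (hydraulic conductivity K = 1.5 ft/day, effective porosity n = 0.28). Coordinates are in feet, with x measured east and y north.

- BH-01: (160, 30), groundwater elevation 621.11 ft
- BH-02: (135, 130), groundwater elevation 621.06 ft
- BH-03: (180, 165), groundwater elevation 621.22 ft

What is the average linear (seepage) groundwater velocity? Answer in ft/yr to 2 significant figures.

Taking BH-01 as reference: BH-02−BH-01 = (-25, 100, -0.05); BH-03−BH-01 = (20, 135, +0.11).
Solve a·Δx + b·Δy = Δh: det = (-25)·135 − 20·100 = -5375.
∂h/∂x = [(-0.05)·135 − (+0.11)·100] / -5375 = +0.003302
∂h/∂y = [(-25)·(+0.11) − 20·(-0.05)] / -5375 = +0.0003256
|∇h| = √(0.003302² + 0.0003256²) = 0.003318
Seepage velocity v = K·i/n = 1.5 × 0.003318 / 0.28 = 0.01777 ft/day = 6.49 ft/yr.

6.5 ft/yr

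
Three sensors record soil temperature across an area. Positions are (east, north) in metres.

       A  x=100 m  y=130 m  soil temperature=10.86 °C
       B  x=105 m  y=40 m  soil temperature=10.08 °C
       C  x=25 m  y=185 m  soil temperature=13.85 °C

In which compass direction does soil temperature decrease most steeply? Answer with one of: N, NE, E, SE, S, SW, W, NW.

E

Three-point gradient (reference A): Δ to B = (5, -90, -0.78), Δ to C = (-75, 55, +2.99).
∂T/∂x = -0.03493, ∂T/∂y = +0.006726 (det = -6475).
Steepest decrease is along −∇f = (+0.03493 E, -0.006726 N) → east.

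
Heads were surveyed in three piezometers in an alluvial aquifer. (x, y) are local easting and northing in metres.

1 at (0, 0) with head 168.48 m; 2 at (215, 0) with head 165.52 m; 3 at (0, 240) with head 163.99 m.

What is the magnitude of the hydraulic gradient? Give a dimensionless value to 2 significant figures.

∂h/∂x = (165.52 − 168.48) / (215 − 0) = -0.01377
∂h/∂y = (163.99 − 168.48) / (240 − 0) = -0.01871
|∇h| = √(-0.01377² + -0.01871²) = 0.02323

0.023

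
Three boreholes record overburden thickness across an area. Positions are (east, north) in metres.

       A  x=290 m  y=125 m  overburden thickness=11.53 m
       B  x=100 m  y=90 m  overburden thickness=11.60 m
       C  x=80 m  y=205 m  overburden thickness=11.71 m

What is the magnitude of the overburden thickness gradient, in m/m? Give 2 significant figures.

Taking A as reference: B−A = (-190, -35, +0.07); C−A = (-210, 80, +0.18).
Solve a·Δx + b·Δy = Δd: det = (-190)·80 − (-210)·(-35) = -22550.
∂d/∂x = [(+0.07)·80 − (+0.18)·(-35)] / -22550 = -0.0005277
∂d/∂y = [(-190)·(+0.18) − (-210)·(+0.07)] / -22550 = +0.0008647
|∇f| = √(-0.0005277² + 0.0008647²) = 0.001013 m/m

0.0010 m/m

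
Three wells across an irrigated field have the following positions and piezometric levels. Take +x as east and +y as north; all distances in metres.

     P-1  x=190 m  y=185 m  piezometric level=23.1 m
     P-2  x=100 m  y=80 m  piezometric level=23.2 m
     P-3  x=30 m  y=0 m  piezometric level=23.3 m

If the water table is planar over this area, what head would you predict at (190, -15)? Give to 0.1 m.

With h = a·x + b·y + c and P-1 as origin, the differences give:
  (-90)·a + (-105)·b = +0.1
  (-160)·a + (-185)·b = +0.2
Eliminate b (×(-185) and ×(-105), subtract): -150·a = 2.50 → a = ∂h/∂x = -0.01667
Back-substitute: b = ∂h/∂y = +0.01333.
h(190, -15) = 23.1 + (-0.01667)·(0) + (+0.01333)·(-200) = 23.1 -0.000 -2.667 = 20.433 m.

20.4 m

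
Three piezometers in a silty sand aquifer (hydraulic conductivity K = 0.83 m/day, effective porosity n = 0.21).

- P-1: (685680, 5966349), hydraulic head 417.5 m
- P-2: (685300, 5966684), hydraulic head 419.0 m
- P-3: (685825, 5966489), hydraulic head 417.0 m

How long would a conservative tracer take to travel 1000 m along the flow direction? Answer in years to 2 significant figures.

190 years

With h = a·x + b·y + c and P-1 as origin, the differences give:
  (-380)·a + 335·b = +1.5
  145·a + 140·b = -0.5
Eliminate b (×140 and ×335, subtract): -101775·a = 377.50 → a = ∂h/∂x = -0.003709
Back-substitute: b = ∂h/∂y = +0.0002702.
|∇h| = √(-0.003709² + 0.0002702²) = 0.003719
Seepage velocity v = K·i/n = 0.83 × 0.003719 / 0.21 = 0.0147 m/day.
t = 1000 / 0.0147 = 6.803e+04 days = 186 years.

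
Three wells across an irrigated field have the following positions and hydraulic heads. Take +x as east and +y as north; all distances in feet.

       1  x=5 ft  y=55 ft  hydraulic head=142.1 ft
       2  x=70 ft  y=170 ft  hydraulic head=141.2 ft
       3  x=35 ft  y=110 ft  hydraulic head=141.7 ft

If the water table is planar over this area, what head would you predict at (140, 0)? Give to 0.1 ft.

137.9 ft

With h = a·x + b·y + c and 1 as origin, the differences give:
  65·a + 115·b = -0.9
  30·a + 55·b = -0.4
Eliminate b (×55 and ×115, subtract): 125·a = -3.50 → a = ∂h/∂x = -0.02800
Back-substitute: b = ∂h/∂y = +0.008000.
h(140, 0) = 142.1 + (-0.02800)·(135) + (+0.008000)·(-55) = 142.1 -3.780 -0.440 = 137.880 ft.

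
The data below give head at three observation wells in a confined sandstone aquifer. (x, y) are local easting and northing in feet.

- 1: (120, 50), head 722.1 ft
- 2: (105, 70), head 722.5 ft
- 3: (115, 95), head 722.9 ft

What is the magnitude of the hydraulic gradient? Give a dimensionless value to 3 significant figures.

With h = a·x + b·y + c and 1 as origin, the differences give:
  (-15)·a + 20·b = +0.4
  (-5)·a + 45·b = +0.8
Eliminate b (×45 and ×20, subtract): -575·a = 2.00 → a = ∂h/∂x = -0.003478
Back-substitute: b = ∂h/∂y = +0.01739.
|∇h| = √(-0.003478² + 0.01739²) = 0.01773

0.0177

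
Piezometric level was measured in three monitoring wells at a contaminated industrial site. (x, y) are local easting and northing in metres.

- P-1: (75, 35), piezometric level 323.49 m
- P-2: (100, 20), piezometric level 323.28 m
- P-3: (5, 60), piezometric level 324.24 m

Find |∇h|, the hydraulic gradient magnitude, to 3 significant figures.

0.0170

With h = a·x + b·y + c and P-1 as origin, the differences give:
  25·a + (-15)·b = -0.21
  (-70)·a + 25·b = +0.75
Eliminate b (×25 and ×(-15), subtract): -425·a = 6.000 → a = ∂h/∂x = -0.01412
Back-substitute: b = ∂h/∂y = -0.009529.
|∇h| = √(-0.01412² + -0.009529²) = 0.01703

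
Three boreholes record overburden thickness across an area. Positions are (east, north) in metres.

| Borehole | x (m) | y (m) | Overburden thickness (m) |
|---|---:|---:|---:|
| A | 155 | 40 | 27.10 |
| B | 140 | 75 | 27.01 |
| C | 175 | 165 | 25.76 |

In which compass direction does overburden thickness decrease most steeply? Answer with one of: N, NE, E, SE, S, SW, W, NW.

With d = a·x + b·y + c and A as origin, the differences give:
  (-15)·a + 35·b = -0.09
  20·a + 125·b = -1.34
Eliminate b (×125 and ×35, subtract): -2575·a = 35.650 → a = ∂d/∂x = -0.01384
Back-substitute: b = ∂d/∂y = -0.008505.
Steepest decrease is along −∇f = (+0.01384 E, +0.008505 N) → northeast.

NE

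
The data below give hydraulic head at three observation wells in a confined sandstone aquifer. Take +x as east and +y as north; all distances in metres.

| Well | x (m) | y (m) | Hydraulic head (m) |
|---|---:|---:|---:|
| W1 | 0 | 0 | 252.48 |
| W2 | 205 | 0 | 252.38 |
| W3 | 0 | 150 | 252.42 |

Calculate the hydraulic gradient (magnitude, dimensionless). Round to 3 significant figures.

0.000631

∂h/∂x = (252.38 − 252.48) / (205 − 0) = -0.0004878
∂h/∂y = (252.42 − 252.48) / (150 − 0) = -0.0004000
|∇h| = √(-0.0004878² + -0.0004000²) = 0.0006308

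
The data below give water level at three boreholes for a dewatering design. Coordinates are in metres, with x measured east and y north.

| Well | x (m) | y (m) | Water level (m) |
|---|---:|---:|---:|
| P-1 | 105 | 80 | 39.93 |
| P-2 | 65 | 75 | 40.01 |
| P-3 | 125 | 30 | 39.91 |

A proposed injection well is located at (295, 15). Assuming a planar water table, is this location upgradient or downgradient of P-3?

With h = a·x + b·y + c and P-1 as origin, the differences give:
  (-40)·a + (-5)·b = +0.08
  20·a + (-50)·b = -0.02
Eliminate b (×(-50) and ×(-5), subtract): 2100·a = -4.100 → a = ∂h/∂x = -0.001952
Back-substitute: b = ∂h/∂y = -0.0003810.
Head at (295, 15) = 39.93 + (-0.001952)·(190) + (-0.0003810)·(-65) = 39.58 m.
That is lower than the 39.91 m at P-3, so the point is downgradient.

downgradient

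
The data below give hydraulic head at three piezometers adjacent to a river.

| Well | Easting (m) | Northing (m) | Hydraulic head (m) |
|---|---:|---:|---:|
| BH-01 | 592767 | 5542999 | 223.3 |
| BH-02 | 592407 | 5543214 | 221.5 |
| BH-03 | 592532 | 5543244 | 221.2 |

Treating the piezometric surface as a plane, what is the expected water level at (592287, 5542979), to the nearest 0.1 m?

223.6 m

Differences from BH-01: to BH-02 (Δx, Δy, Δh) = (-360, 215, -1.8); to BH-03 = (-235, 245, -2.1).
Solve a·Δx + b·Δy = Δh: det = (-360)·245 − (-235)·215 = -37675.
∂h/∂x = [(-1.8)·245 − (-2.1)·215] / -37675 = -0.0002787
∂h/∂y = [(-360)·(-2.1) − (-235)·(-1.8)] / -37675 = -0.008839
h(592287, 5542979) = 223.3 + (-0.0002787)·(-480) + (-0.008839)·(-20) = 223.3 +0.134 +0.177 = 223.611 m.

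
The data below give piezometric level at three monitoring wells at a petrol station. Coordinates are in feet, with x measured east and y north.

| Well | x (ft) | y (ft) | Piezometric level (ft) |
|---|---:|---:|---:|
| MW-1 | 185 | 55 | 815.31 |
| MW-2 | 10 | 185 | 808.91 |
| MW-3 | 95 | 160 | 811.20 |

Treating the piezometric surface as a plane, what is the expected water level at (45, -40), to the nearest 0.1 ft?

With h = a·x + b·y + c and MW-1 as origin, the differences give:
  (-175)·a + 130·b = -6.40
  (-90)·a + 105·b = -4.11
Eliminate b (×105 and ×130, subtract): -6675·a = -137.700 → a = ∂h/∂x = +0.02063
Back-substitute: b = ∂h/∂y = -0.02146.
h(45, -40) = 815.31 + (+0.02063)·(-140) + (-0.02146)·(-95) = 815.31 -2.888 +2.039 = 814.461 ft.

814.5 ft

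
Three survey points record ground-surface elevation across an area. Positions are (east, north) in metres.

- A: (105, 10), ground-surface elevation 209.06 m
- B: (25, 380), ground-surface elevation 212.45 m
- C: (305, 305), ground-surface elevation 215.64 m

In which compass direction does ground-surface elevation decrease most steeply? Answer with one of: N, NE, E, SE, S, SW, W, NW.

SW

Taking A as reference: B−A = (-80, 370, +3.39); C−A = (200, 295, +6.58).
Solve a·Δx + b·Δy = Δz: det = (-80)·295 − 200·370 = -97600.
∂z/∂x = [(+3.39)·295 − (+6.58)·370] / -97600 = +0.01470
∂z/∂y = [(-80)·(+6.58) − 200·(+3.39)] / -97600 = +0.01234
Steepest decrease is along −∇f = (-0.01470 E, -0.01234 N) → southwest.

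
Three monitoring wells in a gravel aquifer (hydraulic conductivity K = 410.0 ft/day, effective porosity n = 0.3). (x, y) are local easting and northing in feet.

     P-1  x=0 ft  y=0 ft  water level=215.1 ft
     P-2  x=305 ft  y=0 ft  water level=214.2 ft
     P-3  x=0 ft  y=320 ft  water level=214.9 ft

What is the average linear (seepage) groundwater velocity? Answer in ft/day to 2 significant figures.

∂h/∂x = (214.2 − 215.1) / (305 − 0) = -0.002951
∂h/∂y = (214.9 − 215.1) / (320 − 0) = -0.0006250
|∇h| = √(-0.002951² + -0.0006250²) = 0.003016
Seepage velocity v = K·i/n = 410.0 × 0.003016 / 0.3 = 4.122 ft/day.

4.1 ft/day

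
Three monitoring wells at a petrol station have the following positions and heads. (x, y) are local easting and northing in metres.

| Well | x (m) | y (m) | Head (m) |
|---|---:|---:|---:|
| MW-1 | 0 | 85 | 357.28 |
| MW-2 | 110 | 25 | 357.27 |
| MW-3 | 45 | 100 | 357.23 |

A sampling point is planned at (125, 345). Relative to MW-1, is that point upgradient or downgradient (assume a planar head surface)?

With h = a·x + b·y + c and MW-1 as origin, the differences give:
  110·a + (-60)·b = -0.01
  45·a + 15·b = -0.05
Eliminate b (×15 and ×(-60), subtract): 4350·a = -3.150 → a = ∂h/∂x = -0.0007241
Back-substitute: b = ∂h/∂y = -0.001161.
Head at (125, 345) = 357.28 + (-0.0007241)·(125) + (-0.001161)·(260) = 356.89 m.
That is lower than the 357.28 m at MW-1, so the point is downgradient.

downgradient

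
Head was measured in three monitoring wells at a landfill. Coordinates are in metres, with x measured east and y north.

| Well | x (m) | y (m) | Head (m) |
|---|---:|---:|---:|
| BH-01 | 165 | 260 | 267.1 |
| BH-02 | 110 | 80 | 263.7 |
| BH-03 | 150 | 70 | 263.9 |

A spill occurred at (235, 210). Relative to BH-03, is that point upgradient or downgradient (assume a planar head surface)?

upgradient

Taking BH-01 as reference: BH-02−BH-01 = (-55, -180, -3.4); BH-03−BH-01 = (-15, -190, -3.2).
Solve a·Δx + b·Δy = Δh: det = (-55)·(-190) − (-15)·(-180) = 7750.
∂h/∂x = [(-3.4)·(-190) − (-3.2)·(-180)] / 7750 = +0.009032
∂h/∂y = [(-55)·(-3.2) − (-15)·(-3.4)] / 7750 = +0.01613
Head at (235, 210) = 267.1 + (+0.009032)·(70) + (+0.01613)·(-50) = 266.93 m.
That is higher than the 263.9 m at BH-03, so the point is upgradient.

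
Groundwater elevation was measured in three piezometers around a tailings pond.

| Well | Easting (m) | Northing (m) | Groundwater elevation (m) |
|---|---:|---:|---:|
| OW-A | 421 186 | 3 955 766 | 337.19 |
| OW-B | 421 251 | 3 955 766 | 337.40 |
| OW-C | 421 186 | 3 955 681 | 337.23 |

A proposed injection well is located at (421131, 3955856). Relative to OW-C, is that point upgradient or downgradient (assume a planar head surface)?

downgradient

∂h/∂x = (337.40 − 337.19) / (421251 − 421186) = +0.003231
∂h/∂y = (337.23 − 337.19) / (3955681 − 3955766) = -0.0004706
Head at (421131, 3955856) = 337.19 + (+0.003231)·(-55) + (-0.0004706)·(90) = 336.97 m.
That is lower than the 337.23 m at OW-C, so the point is downgradient.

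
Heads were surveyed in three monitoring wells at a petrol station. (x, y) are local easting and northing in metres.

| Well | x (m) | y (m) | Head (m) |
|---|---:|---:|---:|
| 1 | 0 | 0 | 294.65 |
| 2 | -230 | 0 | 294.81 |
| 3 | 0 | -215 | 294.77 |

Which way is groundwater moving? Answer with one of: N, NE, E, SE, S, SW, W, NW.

∂h/∂x = (294.81 − 294.65) / (-230 − 0) = -0.0006957
∂h/∂y = (294.77 − 294.65) / (-215 − 0) = -0.0005581
Flow = −∇h = (+0.0006957 east, +0.0005581 north), which points northeast.

NE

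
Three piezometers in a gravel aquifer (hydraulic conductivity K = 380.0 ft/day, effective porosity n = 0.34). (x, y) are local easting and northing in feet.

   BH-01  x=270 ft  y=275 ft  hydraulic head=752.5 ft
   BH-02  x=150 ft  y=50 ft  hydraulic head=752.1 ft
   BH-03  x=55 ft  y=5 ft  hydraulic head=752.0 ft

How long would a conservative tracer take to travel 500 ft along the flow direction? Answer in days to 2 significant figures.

With h = a·x + b·y + c and BH-01 as origin, the differences give:
  (-120)·a + (-225)·b = -0.4
  (-215)·a + (-270)·b = -0.5
Eliminate b (×(-270) and ×(-225), subtract): -15975·a = -4.50 → a = ∂h/∂x = +0.0002817
Back-substitute: b = ∂h/∂y = +0.001628.
|∇h| = √(0.0002817² + 0.001628²) = 0.001652
Seepage velocity v = K·i/n = 380.0 × 0.001652 / 0.34 = 1.846 ft/day.
t = 500 / 1.846 = 270.9 days.

270 days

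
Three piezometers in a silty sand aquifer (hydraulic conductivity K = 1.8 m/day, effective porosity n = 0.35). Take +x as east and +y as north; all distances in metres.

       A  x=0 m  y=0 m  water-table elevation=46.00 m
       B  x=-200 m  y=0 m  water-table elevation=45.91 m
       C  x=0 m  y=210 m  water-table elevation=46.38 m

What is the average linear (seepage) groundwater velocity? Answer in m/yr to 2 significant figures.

∂h/∂x = (45.91 − 46.00) / (-200 − 0) = +0.0004500
∂h/∂y = (46.38 − 46.00) / (210 − 0) = +0.001810
|∇h| = √(0.0004500² + 0.001810²) = 0.001865
Seepage velocity v = K·i/n = 1.8 × 0.001865 / 0.35 = 0.009591 m/day = 3.503 m/yr.

3.5 m/yr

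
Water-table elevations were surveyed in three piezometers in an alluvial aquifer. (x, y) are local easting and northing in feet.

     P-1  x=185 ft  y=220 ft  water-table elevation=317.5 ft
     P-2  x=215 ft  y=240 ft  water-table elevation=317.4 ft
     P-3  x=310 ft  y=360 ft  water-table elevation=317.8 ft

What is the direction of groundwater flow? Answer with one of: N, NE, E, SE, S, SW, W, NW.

SE

Taking P-1 as reference: P-2−P-1 = (30, 20, -0.1); P-3−P-1 = (125, 140, +0.3).
Determinant of the coordinate differences = 30·140 − 125·20 = 1700.
∂h/∂x = [(-0.1)·140 − (+0.3)·20] / 1700 = -0.01176
∂h/∂y = [30·(+0.3) − 125·(-0.1)] / 1700 = +0.01265
Flow = −∇h = (+0.01176 east, -0.01265 north), which points southeast.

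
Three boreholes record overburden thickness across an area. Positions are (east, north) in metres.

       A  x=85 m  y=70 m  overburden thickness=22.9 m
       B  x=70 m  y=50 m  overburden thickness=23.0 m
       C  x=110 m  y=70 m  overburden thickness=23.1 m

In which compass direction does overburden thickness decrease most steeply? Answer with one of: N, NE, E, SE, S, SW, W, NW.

NW

Three-point gradient (reference A): Δ to B = (-15, -20, +0.1), Δ to C = (25, 0, +0.2).
∂d/∂x = +0.008000, ∂d/∂y = -0.01100 (det = 500).
Steepest decrease is along −∇f = (-0.008000 E, +0.01100 N) → northwest.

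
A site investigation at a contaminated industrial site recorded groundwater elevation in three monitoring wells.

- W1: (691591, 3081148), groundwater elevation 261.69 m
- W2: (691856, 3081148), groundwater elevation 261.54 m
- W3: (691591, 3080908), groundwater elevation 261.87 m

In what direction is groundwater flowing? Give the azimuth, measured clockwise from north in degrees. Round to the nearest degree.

∂h/∂x = (261.54 − 261.69) / (691856 − 691591) = -0.0005660
∂h/∂y = (261.87 − 261.69) / (3080908 − 3081148) = -0.0007500
Flow direction (−∇h) has components (+0.0005660 E, +0.0007500 N).
Azimuth = atan2(E, N) = atan2(+0.0005660, +0.0007500) = 37.0° ≈ 037°.

037°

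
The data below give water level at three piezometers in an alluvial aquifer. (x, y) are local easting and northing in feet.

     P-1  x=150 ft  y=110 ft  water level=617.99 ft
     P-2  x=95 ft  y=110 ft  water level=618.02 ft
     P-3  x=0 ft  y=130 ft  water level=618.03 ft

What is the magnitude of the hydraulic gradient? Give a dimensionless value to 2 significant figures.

With h = a·x + b·y + c and P-1 as origin, the differences give:
  (-55)·a + 0·b = +0.03
  (-150)·a + 20·b = +0.04
Eliminate b (×20 and ×0, subtract): -1100·a = 0.600 → a = ∂h/∂x = -0.0005455
Back-substitute: b = ∂h/∂y = -0.002091.
|∇h| = √(-0.0005455² + -0.002091²) = 0.002161

0.0022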